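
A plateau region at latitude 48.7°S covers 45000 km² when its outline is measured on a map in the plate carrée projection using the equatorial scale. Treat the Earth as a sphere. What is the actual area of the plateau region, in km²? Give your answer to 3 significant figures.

Plate carrée maps x = Rλ, y = Rφ. The meridian scale is h = 1 and the parallel scale is k = 1/cos φ = sec φ.
Areal scale = h·k = 1 × sec φ; at 48.7°, h = 1.000, k = 1.515, so h·k = 1.515.
True area = apparent / (areal scale) = 45000 / 1.515 ≈ 29700 km².

29700 km²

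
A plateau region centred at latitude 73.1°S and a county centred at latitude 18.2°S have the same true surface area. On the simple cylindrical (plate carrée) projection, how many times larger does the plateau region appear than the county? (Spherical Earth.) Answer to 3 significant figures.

3.27

In the plate carrée (x = Rλ, y = Rφ), meridians are true-scale (h = 1) and parallels are stretched by k = sec φ.
Areal scale at 73.1°: h·k = 1.000 × 3.440 = 3.440.
Areal scale at 18.2°: h·k = 1.000 × 1.053 = 1.053.
Ratio = 3.440/1.053 ≈ 3.27.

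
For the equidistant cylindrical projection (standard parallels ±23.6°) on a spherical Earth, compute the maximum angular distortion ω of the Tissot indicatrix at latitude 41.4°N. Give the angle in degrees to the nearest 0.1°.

In the equirectangular projection with standard parallel φ₀ = 23.6° (x = Rλ cos φ₀, y = Rφ), meridians are true-scale (h = 1) and the parallel scale is k = cos φ₀ / cos φ.
At 41.4°: h = 1.000, k = 1.222; principal scales a = 1.222, b = 1.000.
sin(ω/2) = (a − b)/(a + b) = 0.2216/2.222 = 0.09976, so ω = 2 arcsin(0.09976) ≈ 11.5°.

11.5°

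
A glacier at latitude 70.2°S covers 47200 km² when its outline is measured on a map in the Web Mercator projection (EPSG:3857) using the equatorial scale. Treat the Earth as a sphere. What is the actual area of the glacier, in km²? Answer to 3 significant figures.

5420 km²

For Mercator, h = k = sec φ (a conformal cylindrical projection has a single point scale, 1/cos φ).
Areal scale = k² = sec²φ = 1/cos²(70.2°) = 1/0.3387² = 8.715.
True area = apparent / (areal scale) = 47200 / 8.715 ≈ 5420 km².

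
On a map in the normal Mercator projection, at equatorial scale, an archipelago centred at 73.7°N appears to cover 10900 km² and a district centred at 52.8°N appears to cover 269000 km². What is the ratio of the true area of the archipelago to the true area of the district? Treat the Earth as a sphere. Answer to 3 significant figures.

Since Mercator area scale is 1/cos²φ, the true area equals the apparent area multiplied by cos²φ.
True area of archipelago: 10900 × cos²(73.7°) = 10900 × 0.07877 = 858.6 km².
True area of district: 269000 × cos²(52.8°) = 269000 × 0.3655 = 98330 km².
Ratio = 858.6 / 98330 ≈ 0.00873.

0.00873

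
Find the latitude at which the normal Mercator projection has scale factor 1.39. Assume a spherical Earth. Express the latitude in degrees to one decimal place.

Mercator scale is k = sec φ = 1/cos φ.
1/cos φ = 1.39  ⇒  cos φ = 0.7194  ⇒  φ = arccos(0.7194) ≈ 44.0°.

44.0°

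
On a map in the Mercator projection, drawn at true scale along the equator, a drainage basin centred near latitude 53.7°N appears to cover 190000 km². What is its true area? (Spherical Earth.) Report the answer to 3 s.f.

The Mercator projection is conformal; its linear scale factor is the same in every direction and equals sec φ = 1/cos φ.
Areal scale = k² = sec²φ = 1/cos²(53.7°) = 1/0.5920² = 2.853.
True area = apparent / (areal scale) = 190000 / 2.853 ≈ 66600 km².

66600 km²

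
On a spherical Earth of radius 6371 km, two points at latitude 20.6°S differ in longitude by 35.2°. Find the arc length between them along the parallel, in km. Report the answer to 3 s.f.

3660 km

Arc length along a parallel = R cos φ · Δλ (with Δλ in radians).
= 6371 × cos 20.6° × (35.2° × π/180) = 6371 × 0.9361 × 0.6144 ≈ 3660 km.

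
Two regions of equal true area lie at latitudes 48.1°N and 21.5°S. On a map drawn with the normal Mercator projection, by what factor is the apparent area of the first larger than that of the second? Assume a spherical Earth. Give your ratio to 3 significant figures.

1.94

Mercator areal scale is sec²φ.
At 48.1°: sec²(48.1°) = 1/0.6678² = 2.242.
At 21.5°: sec²(21.5°) = 1/0.9304² = 1.155.
Ratio = 2.242/1.155 = cos²(21.5°)/cos²(48.1°) ≈ 1.94.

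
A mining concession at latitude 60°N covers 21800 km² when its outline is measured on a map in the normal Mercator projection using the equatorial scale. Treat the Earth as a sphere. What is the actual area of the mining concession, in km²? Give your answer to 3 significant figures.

Mercator is conformal, so the point scale is isotropic: h = k = sec φ = 1/cos φ.
Areal scale = k² = sec²φ = 1/cos²(60°) = 1/0.5000² = 4.000.
True area = apparent / (areal scale) = 21800 / 4.000 ≈ 5450 km².

5450 km²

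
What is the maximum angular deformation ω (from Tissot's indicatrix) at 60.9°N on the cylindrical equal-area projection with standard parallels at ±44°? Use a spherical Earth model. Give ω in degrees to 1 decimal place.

43.8°

Cylindrical equal-area (φ₀ = 44°): h = cos φ / cos 44° along meridians, k = cos 44° / cos φ along parallels; h·k = 1.
At 60.9°: h = 0.6761, k = 1.479; principal scales a = 1.479, b = 0.6761.
sin(ω/2) = (a − b)/(a + b) = 0.8030/2.155 = 0.3726, so ω = 2 arcsin(0.3726) ≈ 43.8°.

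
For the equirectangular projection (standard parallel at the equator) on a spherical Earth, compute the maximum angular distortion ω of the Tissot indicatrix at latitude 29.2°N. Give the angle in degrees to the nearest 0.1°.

For the equirectangular projection with φ₀ = 0 (plate carrée), h = 1 along meridians and k = sec φ along parallels.
At 29.2°: h = 1.000, k = 1.146; principal scales a = 1.146, b = 1.000.
sin(ω/2) = (a − b)/(a + b) = 0.1456/2.146 = 0.06785, so ω = 2 arcsin(0.06785) ≈ 7.8°.

7.8°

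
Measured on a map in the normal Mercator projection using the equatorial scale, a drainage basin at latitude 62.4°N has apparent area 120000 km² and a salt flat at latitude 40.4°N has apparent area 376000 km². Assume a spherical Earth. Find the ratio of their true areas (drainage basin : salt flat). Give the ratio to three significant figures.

Mercator's areal exaggeration is sec²φ; hence true area = (apparent area) · cos²φ.
True area of drainage basin: 120000 × cos²(62.4°) = 120000 × 0.2146 = 25760 km².
True area of salt flat: 376000 × cos²(40.4°) = 376000 × 0.5799 = 218100 km².
Ratio = 25760 / 218100 ≈ 0.118.

0.118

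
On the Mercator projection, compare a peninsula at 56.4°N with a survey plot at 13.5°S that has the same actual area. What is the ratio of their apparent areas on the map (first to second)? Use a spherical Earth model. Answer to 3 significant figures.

3.09

On Mercator, area is exaggerated by sec²φ = 1/cos²φ.
At 56.4°: sec²(56.4°) = 1/0.5534² = 3.265.
At 13.5°: sec²(13.5°) = 1/0.9724² = 1.058.
Ratio = 3.265/1.058 = cos²(13.5°)/cos²(56.4°) ≈ 3.09.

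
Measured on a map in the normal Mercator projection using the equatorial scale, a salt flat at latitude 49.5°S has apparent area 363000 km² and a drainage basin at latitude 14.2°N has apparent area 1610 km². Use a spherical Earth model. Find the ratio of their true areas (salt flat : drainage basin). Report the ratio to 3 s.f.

101

On Mercator the areal scale is sec²φ, so true area = apparent × cos²φ.
True area of salt flat: 363000 × cos²(49.5°) = 363000 × 0.4218 = 153100 km².
True area of drainage basin: 1610 × cos²(14.2°) = 1610 × 0.9398 = 1513 km².
Ratio = 153100 / 1513 ≈ 101.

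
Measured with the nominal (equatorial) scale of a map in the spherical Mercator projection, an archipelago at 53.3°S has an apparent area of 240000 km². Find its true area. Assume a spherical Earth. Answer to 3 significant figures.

The Mercator projection is conformal; its linear scale factor is the same in every direction and equals sec φ = 1/cos φ.
Areal scale = k² = sec²φ = 1/cos²(53.3°) = 1/0.5976² = 2.800.
True area = apparent / (areal scale) = 240000 / 2.800 ≈ 85700 km².

85700 km²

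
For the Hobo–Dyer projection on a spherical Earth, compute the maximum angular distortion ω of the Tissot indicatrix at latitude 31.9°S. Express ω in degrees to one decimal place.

Hobo–Dyer is a cylindrical equal-area projection with standard parallels at ±37.5°. For cylindrical equal-area with standard parallel φ₀, h = cos φ / cos φ₀ and k = cos φ₀ / cos φ, so h·k = 1.
At 31.9°: h = 1.070, k = 0.9345; principal scales a = 1.070, b = 0.9345.
sin(ω/2) = (a − b)/(a + b) = 0.1356/2.005 = 0.06765, so ω = 2 arcsin(0.06765) ≈ 7.8°.

7.8°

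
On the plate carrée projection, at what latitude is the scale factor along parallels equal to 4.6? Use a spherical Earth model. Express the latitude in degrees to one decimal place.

77.4°

Plate carrée: h = 1, k = sec φ along parallels.
sec φ = 4.6  ⇒  cos φ = 0.2174  ⇒  φ ≈ 77.4°.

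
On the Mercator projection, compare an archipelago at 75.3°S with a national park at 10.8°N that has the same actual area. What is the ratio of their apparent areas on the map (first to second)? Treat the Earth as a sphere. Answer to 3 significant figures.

15.0

Mercator areal scale is sec²φ.
At 75.3°: sec²(75.3°) = 1/0.2538² = 15.53.
At 10.8°: sec²(10.8°) = 1/0.9823² = 1.036.
Ratio = 15.53/1.036 = cos²(10.8°)/cos²(75.3°) ≈ 15.0.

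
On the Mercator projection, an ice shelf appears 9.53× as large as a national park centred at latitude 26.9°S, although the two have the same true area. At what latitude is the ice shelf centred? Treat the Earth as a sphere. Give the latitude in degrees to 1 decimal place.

73.2°

On Mercator, (apparent₁)/(apparent₂) = sec²φ₁ / sec²φ₂ when true areas are equal.
cos²φ₂ / cos²φ₁ = 9.53  ⇒  cos φ₁ = cos 26.9° / √9.53 = 0.8918/3.087 = 0.2889.
φ₁ = arccos(0.2889) ≈ 73.2°.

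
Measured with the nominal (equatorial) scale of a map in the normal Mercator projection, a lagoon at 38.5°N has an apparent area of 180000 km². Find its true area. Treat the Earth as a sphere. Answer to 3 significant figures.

Mercator is conformal, so the point scale is isotropic: h = k = sec φ = 1/cos φ.
Areal scale = k² = sec²φ = 1/cos²(38.5°) = 1/0.7826² = 1.633.
True area = apparent / (areal scale) = 180000 / 1.633 ≈ 110000 km².

110000 km²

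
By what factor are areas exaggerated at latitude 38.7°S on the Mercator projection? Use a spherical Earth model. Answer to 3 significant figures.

Mercator is conformal, so the point scale is isotropic: h = k = sec φ = 1/cos φ.
Areal scale = k² = sec²φ = 1/cos²(38.7°) = 1/0.7804² = 1.642.

1.64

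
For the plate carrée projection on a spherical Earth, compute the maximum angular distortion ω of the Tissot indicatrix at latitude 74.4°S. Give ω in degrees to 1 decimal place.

Plate carrée maps x = Rλ, y = Rφ. The meridian scale is h = 1 and the parallel scale is k = 1/cos φ = sec φ.
At 74.4°: h = 1.000, k = 3.719; principal scales a = 3.719, b = 1.000.
sin(ω/2) = (a − b)/(a + b) = 2.719/4.719 = 0.5761, so ω = 2 arcsin(0.5761) ≈ 70.4°.

70.4°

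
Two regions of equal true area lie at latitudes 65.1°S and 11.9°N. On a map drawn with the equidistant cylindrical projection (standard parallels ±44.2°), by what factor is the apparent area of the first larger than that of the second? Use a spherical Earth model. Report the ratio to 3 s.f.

2.32

In the equirectangular projection with standard parallel φ₀ = 44.2° (x = Rλ cos φ₀, y = Rφ), meridians are true-scale (h = 1) and the parallel scale is k = cos φ₀ / cos φ.
Areal scale at 65.1°: h·k = 1.000 × 1.703 = 1.703.
Areal scale at 11.9°: h·k = 1.000 × 0.7327 = 0.7327.
Ratio = 1.703/0.7327 ≈ 2.32.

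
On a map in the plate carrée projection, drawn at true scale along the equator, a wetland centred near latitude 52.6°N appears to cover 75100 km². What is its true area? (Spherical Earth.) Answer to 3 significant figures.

In the plate carrée (x = Rλ, y = Rφ), meridians are true-scale (h = 1) and parallels are stretched by k = sec φ.
Areal scale = h·k = 1 × sec φ; at 52.6°, h = 1.000, k = 1.646, so h·k = 1.646.
True area = apparent / (areal scale) = 75100 / 1.646 ≈ 45600 km².

45600 km²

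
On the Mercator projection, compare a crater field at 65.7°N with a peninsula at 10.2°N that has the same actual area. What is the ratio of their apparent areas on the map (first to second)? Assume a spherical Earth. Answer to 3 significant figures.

5.72

On Mercator, area is exaggerated by sec²φ = 1/cos²φ.
At 65.7°: sec²(65.7°) = 1/0.4115² = 5.905.
At 10.2°: sec²(10.2°) = 1/0.9842² = 1.032.
Ratio = 5.905/1.032 = cos²(10.2°)/cos²(65.7°) ≈ 5.72.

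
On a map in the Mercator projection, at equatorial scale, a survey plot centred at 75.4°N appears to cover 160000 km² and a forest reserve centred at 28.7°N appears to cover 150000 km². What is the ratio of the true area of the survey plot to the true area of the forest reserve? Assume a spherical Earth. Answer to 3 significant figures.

0.0881

Since Mercator area scale is 1/cos²φ, the true area equals the apparent area multiplied by cos²φ.
True area of survey plot: 160000 × cos²(75.4°) = 160000 × 0.06354 = 10170 km².
True area of forest reserve: 150000 × cos²(28.7°) = 150000 × 0.7694 = 115400 km².
Ratio = 10170 / 115400 ≈ 0.0881.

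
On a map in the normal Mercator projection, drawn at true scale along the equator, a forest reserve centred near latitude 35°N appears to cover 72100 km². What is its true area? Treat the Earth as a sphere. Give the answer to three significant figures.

Mercator is conformal, so the point scale is isotropic: h = k = sec φ = 1/cos φ.
Areal scale = k² = sec²φ = 1/cos²(35°) = 1/0.8192² = 1.490.
True area = apparent / (areal scale) = 72100 / 1.490 ≈ 48400 km².

48400 km²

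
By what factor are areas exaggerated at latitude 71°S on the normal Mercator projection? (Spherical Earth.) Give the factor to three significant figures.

For Mercator, h = k = sec φ (a conformal cylindrical projection has a single point scale, 1/cos φ).
Areal scale = k² = sec²φ = 1/cos²(71°) = 1/0.3256² = 9.434.

9.43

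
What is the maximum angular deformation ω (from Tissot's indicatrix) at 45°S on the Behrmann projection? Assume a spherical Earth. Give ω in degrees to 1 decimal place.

23.1°

Behrmann is a cylindrical equal-area projection with standard parallels at ±30°. For cylindrical equal-area with standard parallel φ₀, h = cos φ / cos φ₀ and k = cos φ₀ / cos φ, so h·k = 1.
At 45°: h = 0.8165, k = 1.225; principal scales a = 1.225, b = 0.8165.
sin(ω/2) = (a − b)/(a + b) = 0.4082/2.041 = 0.2000, so ω = 2 arcsin(0.2000) ≈ 23.1°.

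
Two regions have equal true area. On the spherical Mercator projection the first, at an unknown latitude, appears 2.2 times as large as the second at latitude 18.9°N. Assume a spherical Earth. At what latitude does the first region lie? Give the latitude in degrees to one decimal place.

50.4°

Mercator areal scale is sec²φ, so apparent-area ratio = sec²φ₁ / sec²φ₂ = cos²φ₂ / cos²φ₁.
cos²φ₂ / cos²φ₁ = 2.2  ⇒  cos φ₁ = cos 18.9° / √2.2 = 0.9461/1.483 = 0.6379.
φ₁ = arccos(0.6379) ≈ 50.4°.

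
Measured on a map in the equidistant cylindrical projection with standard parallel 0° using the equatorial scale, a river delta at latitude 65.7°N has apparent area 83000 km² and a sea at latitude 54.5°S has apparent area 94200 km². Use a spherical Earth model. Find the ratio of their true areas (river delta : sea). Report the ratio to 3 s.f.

Plate carrée has h = 1 and k = sec φ, giving areal scale sec φ; true area = (apparent area) · cos φ.
True area of river delta: 83000 × cos(65.7°) = 83000 × 0.4115 = 34160 km².
True area of sea: 94200 × cos(54.5°) = 94200 × 0.5807 = 54700 km².
Ratio = 34160 / 54700 ≈ 0.624.

0.624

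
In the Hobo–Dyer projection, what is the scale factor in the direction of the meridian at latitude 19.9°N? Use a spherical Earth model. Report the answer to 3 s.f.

The Hobo–Dyer projection is cylindrical equal-area with φ₀ = 37.5°. Cylindrical equal-area (φ₀ = 37.5°): h = cos φ / cos 37.5° along meridians, k = cos 37.5° / cos φ along parallels; h·k = 1.
h = cos 19.9° / cos 37.5° = 0.9403/0.7934 = 1.185.

1.19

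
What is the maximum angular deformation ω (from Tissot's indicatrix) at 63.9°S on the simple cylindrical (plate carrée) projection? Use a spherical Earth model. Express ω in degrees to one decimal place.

For the equirectangular projection with φ₀ = 0 (plate carrée), h = 1 along meridians and k = sec φ along parallels.
At 63.9°: h = 1.000, k = 2.273; principal scales a = 2.273, b = 1.000.
sin(ω/2) = (a − b)/(a + b) = 1.273/3.273 = 0.3889, so ω = 2 arcsin(0.3889) ≈ 45.8°.

45.8°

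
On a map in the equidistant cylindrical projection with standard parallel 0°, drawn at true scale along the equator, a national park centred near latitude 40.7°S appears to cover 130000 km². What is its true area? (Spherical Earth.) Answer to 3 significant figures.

98600 km²

In the plate carrée (x = Rλ, y = Rφ), meridians are true-scale (h = 1) and parallels are stretched by k = sec φ.
Areal scale = h·k = 1 × sec φ; at 40.7°, h = 1.000, k = 1.319, so h·k = 1.319.
True area = apparent / (areal scale) = 130000 / 1.319 ≈ 98600 km².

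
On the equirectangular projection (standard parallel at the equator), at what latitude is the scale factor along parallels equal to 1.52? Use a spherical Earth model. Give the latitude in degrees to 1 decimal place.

48.9°

Plate carrée: h = 1, k = sec φ along parallels.
sec φ = 1.52  ⇒  cos φ = 0.6579  ⇒  φ ≈ 48.9°.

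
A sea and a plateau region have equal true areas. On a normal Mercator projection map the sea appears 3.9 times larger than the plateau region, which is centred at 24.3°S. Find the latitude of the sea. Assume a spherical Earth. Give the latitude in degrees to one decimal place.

Mercator areal scale is sec²φ, so apparent-area ratio = sec²φ₁ / sec²φ₂ = cos²φ₂ / cos²φ₁.
cos²φ₂ / cos²φ₁ = 3.9  ⇒  cos φ₁ = cos 24.3° / √3.9 = 0.9114/1.975 = 0.4615.
φ₁ = arccos(0.4615) ≈ 62.5°.

62.5°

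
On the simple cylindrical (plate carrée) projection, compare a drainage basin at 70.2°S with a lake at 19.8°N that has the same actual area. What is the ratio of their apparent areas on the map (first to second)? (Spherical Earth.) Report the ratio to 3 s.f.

2.78

Plate carrée maps x = Rλ, y = Rφ. The meridian scale is h = 1 and the parallel scale is k = 1/cos φ = sec φ.
Areal scale at 70.2°: h·k = 1.000 × 2.952 = 2.952.
Areal scale at 19.8°: h·k = 1.000 × 1.063 = 1.063.
Ratio = 2.952/1.063 ≈ 2.78.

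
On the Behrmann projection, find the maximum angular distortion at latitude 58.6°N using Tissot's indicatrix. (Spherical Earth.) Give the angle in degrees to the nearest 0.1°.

55.9°

The Behrmann projection is cylindrical equal-area with φ₀ = 30°. Cylindrical equal-area (φ₀ = 30°): h = cos φ / cos 30° along meridians, k = cos 30° / cos φ along parallels; h·k = 1.
At 58.6°: h = 0.6016, k = 1.662; principal scales a = 1.662, b = 0.6016.
sin(ω/2) = (a − b)/(a + b) = 1.061/2.264 = 0.4685, so ω = 2 arcsin(0.4685) ≈ 55.9°.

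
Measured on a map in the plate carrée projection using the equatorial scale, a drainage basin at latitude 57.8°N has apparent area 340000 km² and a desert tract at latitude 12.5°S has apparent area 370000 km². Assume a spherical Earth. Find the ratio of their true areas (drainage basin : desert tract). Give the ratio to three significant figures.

Plate carrée has h = 1 and k = sec φ, giving areal scale sec φ; true area = (apparent area) · cos φ.
True area of drainage basin: 340000 × cos(57.8°) = 340000 × 0.5329 = 181200 km².
True area of desert tract: 370000 × cos(12.5°) = 370000 × 0.9763 = 361200 km².
Ratio = 181200 / 361200 ≈ 0.502.

0.502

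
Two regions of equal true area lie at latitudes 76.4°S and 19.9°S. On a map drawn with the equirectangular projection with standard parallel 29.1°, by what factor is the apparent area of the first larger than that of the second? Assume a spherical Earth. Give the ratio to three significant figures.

4.00

The equidistant cylindrical projection with φ₀ = 29.1° has h = 1 (meridians true) and k = cos φ₀ / cos φ along parallels.
Areal scale at 76.4°: h·k = 1.000 × 3.716 = 3.716.
Areal scale at 19.9°: h·k = 1.000 × 0.9293 = 0.9293.
Ratio = 3.716/0.9293 ≈ 4.00.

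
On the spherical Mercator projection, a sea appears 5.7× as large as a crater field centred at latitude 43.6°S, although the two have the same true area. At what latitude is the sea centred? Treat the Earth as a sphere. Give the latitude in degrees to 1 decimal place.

For equal true areas on Mercator, apparent areas scale as sec²φ, so the ratio is cos²φ₂ / cos²φ₁.
cos²φ₂ / cos²φ₁ = 5.7  ⇒  cos φ₁ = cos 43.6° / √5.7 = 0.7242/2.387 = 0.3033.
φ₁ = arccos(0.3033) ≈ 72.3°.

72.3°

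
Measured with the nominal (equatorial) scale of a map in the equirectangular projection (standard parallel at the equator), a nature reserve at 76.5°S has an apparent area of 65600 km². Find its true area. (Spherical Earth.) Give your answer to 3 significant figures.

In the plate carrée (x = Rλ, y = Rφ), meridians are true-scale (h = 1) and parallels are stretched by k = sec φ.
Areal scale = h·k = 1 × sec φ; at 76.5°, h = 1.000, k = 4.284, so h·k = 4.284.
True area = apparent / (areal scale) = 65600 / 4.284 ≈ 15300 km².

15300 km²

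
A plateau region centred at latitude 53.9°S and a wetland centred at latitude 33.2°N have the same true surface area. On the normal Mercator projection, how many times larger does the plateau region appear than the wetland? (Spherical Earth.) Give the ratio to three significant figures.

2.02

Mercator is conformal with k = sec φ, so areal scale = k² = sec²φ.
At 53.9°: sec²(53.9°) = 1/0.5892² = 2.881.
At 33.2°: sec²(33.2°) = 1/0.8368² = 1.428.
Ratio = 2.881/1.428 = cos²(33.2°)/cos²(53.9°) ≈ 2.02.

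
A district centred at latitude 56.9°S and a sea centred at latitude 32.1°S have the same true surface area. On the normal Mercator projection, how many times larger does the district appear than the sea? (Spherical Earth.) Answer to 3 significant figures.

Mercator areal scale is sec²φ.
At 56.9°: sec²(56.9°) = 1/0.5461² = 3.353.
At 32.1°: sec²(32.1°) = 1/0.8471² = 1.394.
Ratio = 3.353/1.394 = cos²(32.1°)/cos²(56.9°) ≈ 2.41.

2.41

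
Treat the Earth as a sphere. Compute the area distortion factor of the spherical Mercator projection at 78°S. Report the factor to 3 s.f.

23.1

Mercator is conformal, so the point scale is isotropic: h = k = sec φ = 1/cos φ.
Areal scale = k² = sec²φ = 1/cos²(78°) = 1/0.2079² = 23.13.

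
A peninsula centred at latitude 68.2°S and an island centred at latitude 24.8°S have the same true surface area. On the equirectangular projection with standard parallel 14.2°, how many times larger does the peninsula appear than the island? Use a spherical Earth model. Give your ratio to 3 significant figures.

2.44

In the equirectangular projection with standard parallel φ₀ = 14.2° (x = Rλ cos φ₀, y = Rφ), meridians are true-scale (h = 1) and the parallel scale is k = cos φ₀ / cos φ.
Areal scale at 68.2°: h·k = 1.000 × 2.610 = 2.610.
Areal scale at 24.8°: h·k = 1.000 × 1.068 = 1.068.
Ratio = 2.610/1.068 ≈ 2.44.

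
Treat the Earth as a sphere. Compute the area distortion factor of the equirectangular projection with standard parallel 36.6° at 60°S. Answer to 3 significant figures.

In the equirectangular projection with standard parallel φ₀ = 36.6° (x = Rλ cos φ₀, y = Rφ), meridians are true-scale (h = 1) and the parallel scale is k = cos φ₀ / cos φ.
Areal scale = h·k = 1 × cos φ₀ / cos φ; at 60°, h = 1.000, k = 1.606, so h·k = 1.606.

1.61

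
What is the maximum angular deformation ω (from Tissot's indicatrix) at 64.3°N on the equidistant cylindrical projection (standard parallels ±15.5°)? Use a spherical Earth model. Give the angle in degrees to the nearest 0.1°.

The equidistant cylindrical projection with φ₀ = 15.5° has h = 1 (meridians true) and k = cos φ₀ / cos φ along parallels.
At 64.3°: h = 1.000, k = 2.222; principal scales a = 2.222, b = 1.000.
sin(ω/2) = (a − b)/(a + b) = 1.222/3.222 = 0.3793, so ω = 2 arcsin(0.3793) ≈ 44.6°.

44.6°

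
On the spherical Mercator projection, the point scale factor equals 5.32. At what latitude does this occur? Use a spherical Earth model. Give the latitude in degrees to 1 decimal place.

Mercator scale is k = sec φ = 1/cos φ.
1/cos φ = 5.32  ⇒  cos φ = 0.1880  ⇒  φ = arccos(0.1880) ≈ 79.2°.

79.2°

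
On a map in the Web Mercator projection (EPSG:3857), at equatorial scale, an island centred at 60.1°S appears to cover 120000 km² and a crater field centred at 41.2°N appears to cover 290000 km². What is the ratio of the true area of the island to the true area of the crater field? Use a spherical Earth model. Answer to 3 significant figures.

0.182

Since Mercator area scale is 1/cos²φ, the true area equals the apparent area multiplied by cos²φ.
True area of island: 120000 × cos²(60.1°) = 120000 × 0.2485 = 29820 km².
True area of crater field: 290000 × cos²(41.2°) = 290000 × 0.5661 = 164200 km².
Ratio = 29820 / 164200 ≈ 0.182.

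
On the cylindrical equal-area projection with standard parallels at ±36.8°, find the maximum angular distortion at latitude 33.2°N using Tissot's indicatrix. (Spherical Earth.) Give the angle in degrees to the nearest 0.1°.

5.0°

Cylindrical equal-area (φ₀ = 36.8°): h = cos φ / cos 36.8° along meridians, k = cos 36.8° / cos φ along parallels; h·k = 1.
At 33.2°: h = 1.045, k = 0.9569; principal scales a = 1.045, b = 0.9569.
sin(ω/2) = (a − b)/(a + b) = 0.08806/2.002 = 0.04399, so ω = 2 arcsin(0.04399) ≈ 5.0°.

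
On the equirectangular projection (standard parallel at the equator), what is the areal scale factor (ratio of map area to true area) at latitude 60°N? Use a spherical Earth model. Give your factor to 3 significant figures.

Plate carrée maps x = Rλ, y = Rφ. The meridian scale is h = 1 and the parallel scale is k = 1/cos φ = sec φ.
Areal scale = h·k = 1 × sec φ; at 60°, h = 1.000, k = 2.000, so h·k = 2.000.

2.00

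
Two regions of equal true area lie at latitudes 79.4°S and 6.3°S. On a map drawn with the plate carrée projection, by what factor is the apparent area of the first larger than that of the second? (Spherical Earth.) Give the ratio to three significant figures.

5.40

In the plate carrée (x = Rλ, y = Rφ), meridians are true-scale (h = 1) and parallels are stretched by k = sec φ.
Areal scale at 79.4°: h·k = 1.000 × 5.436 = 5.436.
Areal scale at 6.3°: h·k = 1.000 × 1.006 = 1.006.
Ratio = 5.436/1.006 ≈ 5.40.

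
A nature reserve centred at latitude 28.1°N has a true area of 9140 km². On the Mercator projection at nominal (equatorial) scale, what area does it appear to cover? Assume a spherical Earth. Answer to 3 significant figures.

The Mercator projection is conformal; its linear scale factor is the same in every direction and equals sec φ = 1/cos φ.
Areal scale = k² = sec²φ = 1/cos²(28.1°) = 1/0.8821² = 1.285.
Apparent area = 9140 × 1.285 ≈ 11700 km².

11700 km²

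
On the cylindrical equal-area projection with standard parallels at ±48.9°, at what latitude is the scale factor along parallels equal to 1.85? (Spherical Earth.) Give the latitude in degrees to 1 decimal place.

Cylindrical equal-area (φ₀ = 48.9°): h = cos φ / cos 48.9° along meridians, k = cos 48.9° / cos φ along parallels; h·k = 1.
k = cos φ₀ / cos φ = 1.85  ⇒  cos φ = cos 48.9° / 1.85 = 0.3553.
φ = arccos(0.3553) ≈ 69.2°.

69.2°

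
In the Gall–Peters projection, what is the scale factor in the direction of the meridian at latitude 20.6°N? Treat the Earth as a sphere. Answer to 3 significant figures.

The Gall–Peters projection is cylindrical equal-area with φ₀ = 45°. For cylindrical equal-area with standard parallel φ₀, h = cos φ / cos φ₀ and k = cos φ₀ / cos φ, so h·k = 1.
h = cos 20.6° / cos 45° = 0.9361/0.7071 = 1.324.

1.32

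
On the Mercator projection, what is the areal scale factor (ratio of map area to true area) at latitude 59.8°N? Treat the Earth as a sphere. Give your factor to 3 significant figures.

Mercator is conformal, so the point scale is isotropic: h = k = sec φ = 1/cos φ.
Areal scale = k² = sec²φ = 1/cos²(59.8°) = 1/0.5030² = 3.952.

3.95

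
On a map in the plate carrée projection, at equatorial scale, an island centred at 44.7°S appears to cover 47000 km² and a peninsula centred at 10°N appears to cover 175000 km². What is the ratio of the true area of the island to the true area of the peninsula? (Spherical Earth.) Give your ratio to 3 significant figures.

0.194

Plate carrée has h = 1 and k = sec φ, giving areal scale sec φ; true area = (apparent area) · cos φ.
True area of island: 47000 × cos(44.7°) = 47000 × 0.7108 = 33410 km².
True area of peninsula: 175000 × cos(10°) = 175000 × 0.9848 = 172300 km².
Ratio = 33410 / 172300 ≈ 0.194.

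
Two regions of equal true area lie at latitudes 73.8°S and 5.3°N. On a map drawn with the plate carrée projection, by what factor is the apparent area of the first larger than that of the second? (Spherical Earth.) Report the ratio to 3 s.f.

3.57

For the equirectangular projection with φ₀ = 0 (plate carrée), h = 1 along meridians and k = sec φ along parallels.
Areal scale at 73.8°: h·k = 1.000 × 3.584 = 3.584.
Areal scale at 5.3°: h·k = 1.000 × 1.004 = 1.004.
Ratio = 3.584/1.004 ≈ 3.57.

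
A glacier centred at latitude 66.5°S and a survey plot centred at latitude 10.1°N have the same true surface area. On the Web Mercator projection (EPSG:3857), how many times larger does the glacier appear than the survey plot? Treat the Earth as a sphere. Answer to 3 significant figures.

On Mercator, area is exaggerated by sec²φ = 1/cos²φ.
At 66.5°: sec²(66.5°) = 1/0.3987² = 6.289.
At 10.1°: sec²(10.1°) = 1/0.9845² = 1.032.
Ratio = 6.289/1.032 = cos²(10.1°)/cos²(66.5°) ≈ 6.10.

6.10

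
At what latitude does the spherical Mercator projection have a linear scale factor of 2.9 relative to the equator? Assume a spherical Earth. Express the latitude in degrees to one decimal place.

Mercator scale is k = sec φ = 1/cos φ.
1/cos φ = 2.9  ⇒  cos φ = 0.3448  ⇒  φ = arccos(0.3448) ≈ 69.8°.

69.8°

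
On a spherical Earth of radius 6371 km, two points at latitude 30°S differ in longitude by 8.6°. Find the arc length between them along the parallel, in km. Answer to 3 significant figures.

828 km

Arc length along a parallel = R cos φ · Δλ (with Δλ in radians).
= 6371 × cos 30° × (8.6° × π/180) = 6371 × 0.8660 × 0.1501 ≈ 828 km.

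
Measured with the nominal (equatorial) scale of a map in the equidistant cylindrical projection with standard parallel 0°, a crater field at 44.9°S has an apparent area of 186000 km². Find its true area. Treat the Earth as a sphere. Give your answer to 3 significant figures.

132000 km²

For the equirectangular projection with φ₀ = 0 (plate carrée), h = 1 along meridians and k = sec φ along parallels.
Areal scale = h·k = 1 × sec φ; at 44.9°, h = 1.000, k = 1.412, so h·k = 1.412.
True area = apparent / (areal scale) = 186000 / 1.412 ≈ 132000 km².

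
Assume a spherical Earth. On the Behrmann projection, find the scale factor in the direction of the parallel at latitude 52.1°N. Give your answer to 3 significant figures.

1.41

Behrmann is a cylindrical equal-area projection with standard parallels at ±30°. Cylindrical equal-area (φ₀ = 30°): h = cos φ / cos 30° along meridians, k = cos 30° / cos φ along parallels; h·k = 1.
k = cos 30° / cos 52.1° = 0.8660/0.6143 = 1.410.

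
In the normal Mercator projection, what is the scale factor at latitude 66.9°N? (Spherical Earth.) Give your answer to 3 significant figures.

The Mercator projection is conformal; its linear scale factor is the same in every direction and equals sec φ = 1/cos φ.
k = 1/cos 66.9° = 1/0.3923 = 2.549.

2.55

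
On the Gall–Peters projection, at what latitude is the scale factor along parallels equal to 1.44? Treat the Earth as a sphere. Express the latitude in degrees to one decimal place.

60.6°

Gall–Peters is a cylindrical equal-area projection with standard parallels at ±45°. Cylindrical equal-area (φ₀ = 45°): h = cos φ / cos 45° along meridians, k = cos 45° / cos φ along parallels; h·k = 1.
k = cos φ₀ / cos φ = 1.44  ⇒  cos φ = cos 45° / 1.44 = 0.4910.
φ = arccos(0.4910) ≈ 60.6°.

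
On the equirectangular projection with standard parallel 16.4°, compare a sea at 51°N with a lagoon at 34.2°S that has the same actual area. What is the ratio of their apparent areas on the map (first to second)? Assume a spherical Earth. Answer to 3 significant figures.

With standard parallel φ₀ = 16.4°, the equirectangular projection gives x = Rλ cos φ₀, y = Rφ, so h = 1 and k = cos 16.4° / cos φ.
Areal scale at 51°: h·k = 1.000 × 1.524 = 1.524.
Areal scale at 34.2°: h·k = 1.000 × 1.160 = 1.160.
Ratio = 1.524/1.160 ≈ 1.31.

1.31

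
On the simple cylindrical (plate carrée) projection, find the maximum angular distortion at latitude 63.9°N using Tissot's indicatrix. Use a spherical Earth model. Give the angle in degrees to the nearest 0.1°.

45.8°

For the equirectangular projection with φ₀ = 0 (plate carrée), h = 1 along meridians and k = sec φ along parallels.
At 63.9°: h = 1.000, k = 2.273; principal scales a = 2.273, b = 1.000.
sin(ω/2) = (a − b)/(a + b) = 1.273/3.273 = 0.3889, so ω = 2 arcsin(0.3889) ≈ 45.8°.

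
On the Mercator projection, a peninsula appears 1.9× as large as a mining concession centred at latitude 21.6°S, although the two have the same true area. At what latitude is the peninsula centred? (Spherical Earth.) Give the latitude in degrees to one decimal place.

47.6°

For equal true areas on Mercator, apparent areas scale as sec²φ, so the ratio is cos²φ₂ / cos²φ₁.
cos²φ₂ / cos²φ₁ = 1.9  ⇒  cos φ₁ = cos 21.6° / √1.9 = 0.9298/1.378 = 0.6745.
φ₁ = arccos(0.6745) ≈ 47.6°.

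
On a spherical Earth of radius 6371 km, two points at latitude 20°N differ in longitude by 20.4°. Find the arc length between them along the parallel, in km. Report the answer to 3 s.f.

Arc length along a parallel = R cos φ · Δλ (with Δλ in radians).
= 6371 × cos 20° × (20.4° × π/180) = 6371 × 0.9397 × 0.3560 ≈ 2130 km.

2130 km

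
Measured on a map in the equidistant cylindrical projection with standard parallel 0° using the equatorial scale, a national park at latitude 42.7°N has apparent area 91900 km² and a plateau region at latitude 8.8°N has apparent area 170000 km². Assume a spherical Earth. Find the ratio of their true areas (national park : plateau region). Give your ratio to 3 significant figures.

On the plate carrée, areal scale = h·k = 1 × sec φ, so true area = apparent × cos φ.
True area of national park: 91900 × cos(42.7°) = 91900 × 0.7349 = 67540 km².
True area of plateau region: 170000 × cos(8.8°) = 170000 × 0.9882 = 168000 km².
Ratio = 67540 / 168000 ≈ 0.402.

0.402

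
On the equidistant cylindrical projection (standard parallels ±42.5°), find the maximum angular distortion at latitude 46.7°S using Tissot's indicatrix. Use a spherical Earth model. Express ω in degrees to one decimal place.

4.1°

The equidistant cylindrical projection with φ₀ = 42.5° has h = 1 (meridians true) and k = cos φ₀ / cos φ along parallels.
At 46.7°: h = 1.000, k = 1.075; principal scales a = 1.075, b = 1.000.
sin(ω/2) = (a − b)/(a + b) = 0.07503/2.075 = 0.03616, so ω = 2 arcsin(0.03616) ≈ 4.1°.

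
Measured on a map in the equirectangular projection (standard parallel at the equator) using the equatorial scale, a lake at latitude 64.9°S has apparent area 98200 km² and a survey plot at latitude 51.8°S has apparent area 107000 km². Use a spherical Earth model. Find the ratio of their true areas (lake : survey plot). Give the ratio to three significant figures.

On the plate carrée, areal scale = h·k = 1 × sec φ, so true area = apparent × cos φ.
True area of lake: 98200 × cos(64.9°) = 98200 × 0.4242 = 41660 km².
True area of survey plot: 107000 × cos(51.8°) = 107000 × 0.6184 = 66170 km².
Ratio = 41660 / 66170 ≈ 0.630.

0.630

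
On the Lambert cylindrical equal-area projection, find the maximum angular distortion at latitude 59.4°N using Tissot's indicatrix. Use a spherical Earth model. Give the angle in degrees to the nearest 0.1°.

The Lambert cylindrical equal-area projection is the cylindrical equal-area projection with its standard parallel at the equator (φ₀ = 0). Cylindrical equal-area (φ₀ = 0°): h = cos φ / cos 0° along meridians, k = cos 0° / cos φ along parallels; h·k = 1.
At 59.4°: h = 0.5090, k = 1.964; principal scales a = 1.964, b = 0.5090.
sin(ω/2) = (a − b)/(a + b) = 1.455/2.474 = 0.5884, so ω = 2 arcsin(0.5884) ≈ 72.1°.

72.1°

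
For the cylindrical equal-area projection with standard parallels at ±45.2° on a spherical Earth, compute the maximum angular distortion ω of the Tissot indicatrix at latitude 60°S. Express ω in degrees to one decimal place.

38.6°

A cylindrical equal-area projection with standard parallel φ₀ has meridian scale h = cos φ / cos φ₀ and parallel scale k = cos φ₀ / cos φ (so areas are preserved, h·k = 1).
At 60°: h = 0.7096, k = 1.409; principal scales a = 1.409, b = 0.7096.
sin(ω/2) = (a − b)/(a + b) = 0.6997/2.119 = 0.3302, so ω = 2 arcsin(0.3302) ≈ 38.6°.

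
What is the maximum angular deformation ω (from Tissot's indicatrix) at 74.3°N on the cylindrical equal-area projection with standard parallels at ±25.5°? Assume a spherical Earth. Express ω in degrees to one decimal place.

113.2°

For cylindrical equal-area with standard parallel φ₀, h = cos φ / cos φ₀ and k = cos φ₀ / cos φ, so h·k = 1.
At 74.3°: h = 0.2998, k = 3.335; principal scales a = 3.335, b = 0.2998.
sin(ω/2) = (a − b)/(a + b) = 3.036/3.635 = 0.8351, so ω = 2 arcsin(0.8351) ≈ 113.2°.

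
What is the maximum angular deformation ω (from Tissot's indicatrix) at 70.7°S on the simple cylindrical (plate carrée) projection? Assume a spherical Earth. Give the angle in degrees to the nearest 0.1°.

60.4°

In the plate carrée (x = Rλ, y = Rφ), meridians are true-scale (h = 1) and parallels are stretched by k = sec φ.
At 70.7°: h = 1.000, k = 3.026; principal scales a = 3.026, b = 1.000.
sin(ω/2) = (a − b)/(a + b) = 2.026/4.026 = 0.5032, so ω = 2 arcsin(0.5032) ≈ 60.4°.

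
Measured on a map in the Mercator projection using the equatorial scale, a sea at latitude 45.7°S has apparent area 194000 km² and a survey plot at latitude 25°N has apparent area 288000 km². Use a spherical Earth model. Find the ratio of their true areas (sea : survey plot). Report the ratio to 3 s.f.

0.400

Mercator's areal exaggeration is sec²φ; hence true area = (apparent area) · cos²φ.
True area of sea: 194000 × cos²(45.7°) = 194000 × 0.4878 = 94630 km².
True area of survey plot: 288000 × cos²(25°) = 288000 × 0.8214 = 236600 km².
Ratio = 94630 / 236600 ≈ 0.400.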